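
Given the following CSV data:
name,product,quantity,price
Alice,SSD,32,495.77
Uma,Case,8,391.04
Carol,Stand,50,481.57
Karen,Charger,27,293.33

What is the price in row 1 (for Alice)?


Row 1: Alice
Column 'price' = 495.77

ANSWER: 495.77


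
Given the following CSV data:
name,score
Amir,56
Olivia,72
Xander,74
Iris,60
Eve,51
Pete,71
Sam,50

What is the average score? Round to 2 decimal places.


Scores: 56, 72, 74, 60, 51, 71, 50
Sum = 434
Count = 7
Average = 434 / 7 = 62.00

ANSWER: 62.00


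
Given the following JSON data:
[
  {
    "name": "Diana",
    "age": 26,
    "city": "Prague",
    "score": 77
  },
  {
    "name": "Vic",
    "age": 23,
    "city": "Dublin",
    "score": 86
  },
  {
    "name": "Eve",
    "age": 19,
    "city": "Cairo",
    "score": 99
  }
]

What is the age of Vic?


Looking up record where name = Vic
Record index: 1
Field 'age' = 23

ANSWER: 23


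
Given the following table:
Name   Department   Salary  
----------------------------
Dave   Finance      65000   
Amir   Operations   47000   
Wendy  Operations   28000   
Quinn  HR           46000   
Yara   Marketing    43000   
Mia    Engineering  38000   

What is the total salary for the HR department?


HR department members:
  Quinn: 46000
Total = 46000 = 46000

ANSWER: 46000


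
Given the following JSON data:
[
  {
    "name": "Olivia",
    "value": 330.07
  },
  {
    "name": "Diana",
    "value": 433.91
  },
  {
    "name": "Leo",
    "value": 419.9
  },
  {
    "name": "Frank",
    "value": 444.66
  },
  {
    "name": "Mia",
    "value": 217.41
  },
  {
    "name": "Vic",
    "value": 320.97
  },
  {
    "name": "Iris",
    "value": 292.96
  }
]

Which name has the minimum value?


Comparing values:
  Olivia: 330.07
  Diana: 433.91
  Leo: 419.9
  Frank: 444.66
  Mia: 217.41
  Vic: 320.97
  Iris: 292.96
Minimum: Mia (217.41)

ANSWER: Mia


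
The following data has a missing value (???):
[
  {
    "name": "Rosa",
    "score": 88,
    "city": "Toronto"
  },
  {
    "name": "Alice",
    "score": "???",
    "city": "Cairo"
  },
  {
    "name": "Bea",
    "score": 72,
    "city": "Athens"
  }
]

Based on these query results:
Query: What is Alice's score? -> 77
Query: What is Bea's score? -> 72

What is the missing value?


The missing value is Alice's score
From query: Alice's score = 77

ANSWER: 77


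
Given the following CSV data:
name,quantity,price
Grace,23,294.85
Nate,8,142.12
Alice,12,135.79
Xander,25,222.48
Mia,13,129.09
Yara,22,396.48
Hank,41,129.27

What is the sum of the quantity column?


Values in 'quantity' column:
  Row 1: 23
  Row 2: 8
  Row 3: 12
  Row 4: 25
  Row 5: 13
  Row 6: 22
  Row 7: 41
Sum = 23 + 8 + 12 + 25 + 13 + 22 + 41 = 144

ANSWER: 144


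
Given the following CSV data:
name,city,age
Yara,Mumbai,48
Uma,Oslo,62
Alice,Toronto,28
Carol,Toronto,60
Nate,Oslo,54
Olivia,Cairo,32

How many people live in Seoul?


Scanning city column for 'Seoul':
Total matches: 0

ANSWER: 0


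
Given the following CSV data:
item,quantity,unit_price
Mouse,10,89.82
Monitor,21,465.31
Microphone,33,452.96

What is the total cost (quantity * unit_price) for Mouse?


Row: Mouse
quantity = 10
unit_price = 89.82
total = 10 * 89.82 = 898.2

ANSWER: 898.2


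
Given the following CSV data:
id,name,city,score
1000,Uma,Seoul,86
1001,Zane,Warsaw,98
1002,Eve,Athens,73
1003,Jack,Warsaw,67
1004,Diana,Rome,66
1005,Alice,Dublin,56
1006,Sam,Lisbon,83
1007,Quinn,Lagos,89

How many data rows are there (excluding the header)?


Counting rows (excluding header):
Header: id,name,city,score
Data rows: 8

ANSWER: 8


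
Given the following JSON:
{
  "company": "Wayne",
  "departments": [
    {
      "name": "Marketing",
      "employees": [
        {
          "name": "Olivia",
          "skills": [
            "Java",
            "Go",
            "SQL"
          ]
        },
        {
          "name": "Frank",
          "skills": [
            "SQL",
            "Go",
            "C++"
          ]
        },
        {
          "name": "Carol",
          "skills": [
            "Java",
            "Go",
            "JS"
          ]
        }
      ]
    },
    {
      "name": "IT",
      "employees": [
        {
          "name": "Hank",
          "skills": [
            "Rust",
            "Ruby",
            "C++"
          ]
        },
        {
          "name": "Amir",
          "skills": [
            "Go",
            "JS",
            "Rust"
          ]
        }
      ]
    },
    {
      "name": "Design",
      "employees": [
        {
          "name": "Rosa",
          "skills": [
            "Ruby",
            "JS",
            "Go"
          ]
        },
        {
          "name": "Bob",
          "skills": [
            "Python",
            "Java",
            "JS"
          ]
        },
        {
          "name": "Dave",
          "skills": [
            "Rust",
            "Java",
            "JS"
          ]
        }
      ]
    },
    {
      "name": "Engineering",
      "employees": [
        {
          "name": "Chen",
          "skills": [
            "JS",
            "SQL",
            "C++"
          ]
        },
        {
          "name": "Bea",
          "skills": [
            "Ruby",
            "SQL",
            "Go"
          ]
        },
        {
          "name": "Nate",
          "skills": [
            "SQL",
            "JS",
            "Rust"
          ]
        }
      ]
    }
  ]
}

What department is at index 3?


Path: departments[3].name
Value: Engineering

ANSWER: Engineering


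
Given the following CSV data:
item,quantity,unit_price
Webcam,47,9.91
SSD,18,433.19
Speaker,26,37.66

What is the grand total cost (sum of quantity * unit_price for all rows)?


Computing row totals:
  Webcam: 47 * 9.91 = 465.77
  SSD: 18 * 433.19 = 7797.42
  Speaker: 26 * 37.66 = 979.16
Grand total = 465.77 + 7797.42 + 979.16 = 9242.35

ANSWER: 9242.35


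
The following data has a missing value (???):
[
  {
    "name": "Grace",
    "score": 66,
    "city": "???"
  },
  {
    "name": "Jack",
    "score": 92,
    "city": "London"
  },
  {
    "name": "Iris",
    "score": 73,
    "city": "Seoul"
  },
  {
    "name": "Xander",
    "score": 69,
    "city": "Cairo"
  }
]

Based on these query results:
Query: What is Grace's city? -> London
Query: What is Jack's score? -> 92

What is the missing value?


The missing value is Grace's city
From query: Grace's city = London

ANSWER: London


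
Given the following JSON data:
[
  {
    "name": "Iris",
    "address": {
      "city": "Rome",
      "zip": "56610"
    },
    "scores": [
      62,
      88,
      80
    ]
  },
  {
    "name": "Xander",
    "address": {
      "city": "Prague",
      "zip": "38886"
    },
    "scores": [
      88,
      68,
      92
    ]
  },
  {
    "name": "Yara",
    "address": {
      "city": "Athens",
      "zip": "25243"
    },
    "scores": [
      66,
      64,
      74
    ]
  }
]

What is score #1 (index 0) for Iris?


Path: records[0].scores[0]
Value: 62

ANSWER: 62


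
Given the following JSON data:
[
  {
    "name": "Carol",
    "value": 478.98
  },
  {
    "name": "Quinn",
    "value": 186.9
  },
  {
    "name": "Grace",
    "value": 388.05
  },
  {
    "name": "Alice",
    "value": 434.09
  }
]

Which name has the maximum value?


Comparing values:
  Carol: 478.98
  Quinn: 186.9
  Grace: 388.05
  Alice: 434.09
Maximum: Carol (478.98)

ANSWER: Carol


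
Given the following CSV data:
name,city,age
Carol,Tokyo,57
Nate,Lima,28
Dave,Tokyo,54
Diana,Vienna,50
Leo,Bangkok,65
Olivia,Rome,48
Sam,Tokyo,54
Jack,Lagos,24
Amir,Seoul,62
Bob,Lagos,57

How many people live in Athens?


Scanning city column for 'Athens':
Total matches: 0

ANSWER: 0


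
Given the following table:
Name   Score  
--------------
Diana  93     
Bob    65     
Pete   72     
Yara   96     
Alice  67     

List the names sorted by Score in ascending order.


Sorting by Score (ascending):
  Bob: 65
  Alice: 67
  Pete: 72
  Diana: 93
  Yara: 96


ANSWER: Bob, Alice, Pete, Diana, Yara


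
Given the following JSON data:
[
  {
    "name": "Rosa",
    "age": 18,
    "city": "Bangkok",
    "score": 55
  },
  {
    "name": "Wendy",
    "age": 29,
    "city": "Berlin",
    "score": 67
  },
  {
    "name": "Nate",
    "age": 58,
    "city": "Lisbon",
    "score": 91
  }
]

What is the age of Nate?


Looking up record where name = Nate
Record index: 2
Field 'age' = 58

ANSWER: 58


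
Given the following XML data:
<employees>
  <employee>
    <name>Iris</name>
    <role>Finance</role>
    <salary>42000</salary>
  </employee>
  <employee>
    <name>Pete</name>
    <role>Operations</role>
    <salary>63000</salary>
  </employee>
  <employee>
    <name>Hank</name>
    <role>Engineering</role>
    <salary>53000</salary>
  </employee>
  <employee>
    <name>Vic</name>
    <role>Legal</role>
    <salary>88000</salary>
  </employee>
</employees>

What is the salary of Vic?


Searching for <employee> with <name>Vic</name>
Found at position 4
<salary>88000</salary>

ANSWER: 88000


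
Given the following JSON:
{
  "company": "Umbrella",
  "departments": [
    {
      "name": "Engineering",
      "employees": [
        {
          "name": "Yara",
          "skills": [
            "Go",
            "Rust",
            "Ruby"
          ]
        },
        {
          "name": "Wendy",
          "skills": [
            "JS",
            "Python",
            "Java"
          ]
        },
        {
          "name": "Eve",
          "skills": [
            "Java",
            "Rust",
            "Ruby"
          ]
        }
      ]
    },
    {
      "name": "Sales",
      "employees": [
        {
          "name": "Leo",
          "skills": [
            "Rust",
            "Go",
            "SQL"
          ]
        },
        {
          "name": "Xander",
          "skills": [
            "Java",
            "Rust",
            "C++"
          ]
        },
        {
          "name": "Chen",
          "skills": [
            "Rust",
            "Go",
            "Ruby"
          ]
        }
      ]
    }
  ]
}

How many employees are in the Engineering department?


Path: departments[0].employees
Count: 3

ANSWER: 3


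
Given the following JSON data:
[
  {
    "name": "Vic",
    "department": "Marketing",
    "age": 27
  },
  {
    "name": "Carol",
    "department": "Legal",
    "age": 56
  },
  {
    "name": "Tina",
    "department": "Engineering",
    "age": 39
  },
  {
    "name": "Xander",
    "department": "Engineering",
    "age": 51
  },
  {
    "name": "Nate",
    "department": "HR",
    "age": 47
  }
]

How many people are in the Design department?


Scanning records for department = Design
  No matches found
Count: 0

ANSWER: 0


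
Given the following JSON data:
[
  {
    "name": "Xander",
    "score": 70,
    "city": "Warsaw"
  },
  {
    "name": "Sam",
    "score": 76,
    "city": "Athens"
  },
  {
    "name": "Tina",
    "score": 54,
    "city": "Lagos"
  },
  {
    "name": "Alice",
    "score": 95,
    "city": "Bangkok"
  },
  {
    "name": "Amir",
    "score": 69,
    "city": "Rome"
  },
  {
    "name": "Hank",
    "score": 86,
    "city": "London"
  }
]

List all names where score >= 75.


Filtering records where score >= 75:
  Xander (score=70) -> no
  Sam (score=76) -> YES
  Tina (score=54) -> no
  Alice (score=95) -> YES
  Amir (score=69) -> no
  Hank (score=86) -> YES


ANSWER: Sam, Alice, Hank


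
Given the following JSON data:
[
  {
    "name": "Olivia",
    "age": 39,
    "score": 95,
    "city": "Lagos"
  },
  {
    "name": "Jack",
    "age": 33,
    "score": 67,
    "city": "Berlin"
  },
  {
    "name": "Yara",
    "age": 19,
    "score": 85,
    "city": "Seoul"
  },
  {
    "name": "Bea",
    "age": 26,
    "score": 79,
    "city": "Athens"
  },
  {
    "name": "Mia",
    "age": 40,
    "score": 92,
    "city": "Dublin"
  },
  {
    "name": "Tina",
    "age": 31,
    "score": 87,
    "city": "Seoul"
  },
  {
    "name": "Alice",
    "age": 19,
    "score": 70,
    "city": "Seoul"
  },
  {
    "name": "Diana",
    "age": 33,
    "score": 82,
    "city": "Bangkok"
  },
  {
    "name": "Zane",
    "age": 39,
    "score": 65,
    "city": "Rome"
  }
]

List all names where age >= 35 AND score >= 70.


Checking both conditions:
  Olivia (age=39, score=95) -> YES
  Jack (age=33, score=67) -> no
  Yara (age=19, score=85) -> no
  Bea (age=26, score=79) -> no
  Mia (age=40, score=92) -> YES
  Tina (age=31, score=87) -> no
  Alice (age=19, score=70) -> no
  Diana (age=33, score=82) -> no
  Zane (age=39, score=65) -> no


ANSWER: Olivia, Mia


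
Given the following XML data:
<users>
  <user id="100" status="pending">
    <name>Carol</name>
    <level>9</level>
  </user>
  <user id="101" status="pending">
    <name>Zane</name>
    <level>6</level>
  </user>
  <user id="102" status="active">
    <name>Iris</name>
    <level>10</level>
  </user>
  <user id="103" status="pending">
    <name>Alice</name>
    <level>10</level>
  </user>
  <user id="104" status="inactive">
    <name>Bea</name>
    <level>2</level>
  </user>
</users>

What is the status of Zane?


Finding user with name = Zane
user id="101" status="pending"

ANSWER: pending


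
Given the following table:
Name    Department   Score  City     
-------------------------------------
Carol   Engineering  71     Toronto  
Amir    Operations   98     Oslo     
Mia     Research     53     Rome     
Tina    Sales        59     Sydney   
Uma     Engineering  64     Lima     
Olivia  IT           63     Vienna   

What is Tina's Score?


Row 4: Tina
Score = 59

ANSWER: 59


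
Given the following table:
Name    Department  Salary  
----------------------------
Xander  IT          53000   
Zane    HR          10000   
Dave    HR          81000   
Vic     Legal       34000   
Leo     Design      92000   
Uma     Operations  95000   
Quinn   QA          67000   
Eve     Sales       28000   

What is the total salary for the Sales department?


Sales department members:
  Eve: 28000
Total = 28000 = 28000

ANSWER: 28000


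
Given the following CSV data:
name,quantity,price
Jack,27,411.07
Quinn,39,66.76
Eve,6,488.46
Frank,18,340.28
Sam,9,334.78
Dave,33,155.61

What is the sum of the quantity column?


Values in 'quantity' column:
  Row 1: 27
  Row 2: 39
  Row 3: 6
  Row 4: 18
  Row 5: 9
  Row 6: 33
Sum = 27 + 39 + 6 + 18 + 9 + 33 = 132

ANSWER: 132


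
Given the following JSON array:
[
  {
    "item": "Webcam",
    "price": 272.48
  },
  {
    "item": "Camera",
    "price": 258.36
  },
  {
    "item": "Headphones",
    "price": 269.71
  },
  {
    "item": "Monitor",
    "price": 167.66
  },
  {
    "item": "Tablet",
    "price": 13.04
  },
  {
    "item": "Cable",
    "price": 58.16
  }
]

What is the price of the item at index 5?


Array index 5 -> Cable
price = 58.16

ANSWER: 58.16


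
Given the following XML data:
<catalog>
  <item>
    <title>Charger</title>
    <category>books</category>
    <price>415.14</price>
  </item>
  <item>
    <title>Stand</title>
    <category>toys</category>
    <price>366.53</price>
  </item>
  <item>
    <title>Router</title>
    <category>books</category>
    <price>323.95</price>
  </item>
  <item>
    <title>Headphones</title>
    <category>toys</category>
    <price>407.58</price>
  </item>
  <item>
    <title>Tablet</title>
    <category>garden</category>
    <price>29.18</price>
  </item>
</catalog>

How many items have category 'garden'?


Scanning <item> elements for <category>garden</category>:
  Item 5: Tablet -> MATCH
Count: 1

ANSWER: 1


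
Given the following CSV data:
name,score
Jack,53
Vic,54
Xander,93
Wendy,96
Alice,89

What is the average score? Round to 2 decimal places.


Scores: 53, 54, 93, 96, 89
Sum = 385
Count = 5
Average = 385 / 5 = 77.00

ANSWER: 77.00


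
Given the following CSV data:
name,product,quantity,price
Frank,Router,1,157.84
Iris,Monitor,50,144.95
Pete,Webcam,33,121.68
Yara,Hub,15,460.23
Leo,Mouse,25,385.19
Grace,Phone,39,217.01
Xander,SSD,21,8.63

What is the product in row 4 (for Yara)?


Row 4: Yara
Column 'product' = Hub

ANSWER: Hub


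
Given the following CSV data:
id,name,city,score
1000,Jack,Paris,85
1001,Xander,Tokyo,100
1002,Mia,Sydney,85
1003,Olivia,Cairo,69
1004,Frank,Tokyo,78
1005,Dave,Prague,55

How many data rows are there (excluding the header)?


Counting rows (excluding header):
Header: id,name,city,score
Data rows: 6

ANSWER: 6


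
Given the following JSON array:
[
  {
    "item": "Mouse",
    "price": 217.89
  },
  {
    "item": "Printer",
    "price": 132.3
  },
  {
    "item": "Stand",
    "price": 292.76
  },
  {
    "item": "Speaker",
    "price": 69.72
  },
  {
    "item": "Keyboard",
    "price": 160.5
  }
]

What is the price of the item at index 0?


Array index 0 -> Mouse
price = 217.89

ANSWER: 217.89


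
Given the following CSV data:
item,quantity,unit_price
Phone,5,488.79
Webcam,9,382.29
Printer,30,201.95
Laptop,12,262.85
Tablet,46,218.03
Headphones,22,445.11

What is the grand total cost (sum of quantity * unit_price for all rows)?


Computing row totals:
  Phone: 5 * 488.79 = 2443.95
  Webcam: 9 * 382.29 = 3440.61
  Printer: 30 * 201.95 = 6058.5
  Laptop: 12 * 262.85 = 3154.2
  Tablet: 46 * 218.03 = 10029.38
  Headphones: 22 * 445.11 = 9792.42
Grand total = 2443.95 + 3440.61 + 6058.5 + 3154.2 + 10029.38 + 9792.42 = 34919.06

ANSWER: 34919.06


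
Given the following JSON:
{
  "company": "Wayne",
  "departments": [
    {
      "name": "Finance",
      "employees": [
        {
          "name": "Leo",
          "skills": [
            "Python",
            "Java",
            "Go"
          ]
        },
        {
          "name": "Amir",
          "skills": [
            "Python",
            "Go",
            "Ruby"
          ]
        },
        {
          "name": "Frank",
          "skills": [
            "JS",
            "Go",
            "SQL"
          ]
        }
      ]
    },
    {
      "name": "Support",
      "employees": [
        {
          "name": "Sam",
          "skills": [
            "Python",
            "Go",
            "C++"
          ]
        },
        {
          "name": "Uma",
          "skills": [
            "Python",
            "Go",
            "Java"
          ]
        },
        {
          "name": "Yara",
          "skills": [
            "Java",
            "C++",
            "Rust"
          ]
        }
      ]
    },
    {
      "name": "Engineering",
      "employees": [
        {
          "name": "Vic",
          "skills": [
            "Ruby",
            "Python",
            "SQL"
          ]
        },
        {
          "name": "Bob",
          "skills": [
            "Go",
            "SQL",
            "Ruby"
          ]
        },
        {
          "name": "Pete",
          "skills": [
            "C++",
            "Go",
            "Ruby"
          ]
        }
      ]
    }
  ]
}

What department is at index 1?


Path: departments[1].name
Value: Support

ANSWER: Support


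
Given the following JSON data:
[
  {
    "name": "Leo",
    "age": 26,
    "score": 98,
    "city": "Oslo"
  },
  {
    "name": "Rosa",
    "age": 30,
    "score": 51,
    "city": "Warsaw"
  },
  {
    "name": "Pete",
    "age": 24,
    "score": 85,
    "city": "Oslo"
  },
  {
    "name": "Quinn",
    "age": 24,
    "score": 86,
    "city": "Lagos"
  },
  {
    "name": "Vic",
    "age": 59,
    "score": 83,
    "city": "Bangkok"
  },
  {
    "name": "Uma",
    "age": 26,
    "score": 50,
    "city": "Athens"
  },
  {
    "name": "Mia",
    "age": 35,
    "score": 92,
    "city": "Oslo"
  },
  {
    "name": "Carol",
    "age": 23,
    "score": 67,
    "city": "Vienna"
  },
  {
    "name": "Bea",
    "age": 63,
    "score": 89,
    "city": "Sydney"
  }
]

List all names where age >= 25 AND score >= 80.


Checking both conditions:
  Leo (age=26, score=98) -> YES
  Rosa (age=30, score=51) -> no
  Pete (age=24, score=85) -> no
  Quinn (age=24, score=86) -> no
  Vic (age=59, score=83) -> YES
  Uma (age=26, score=50) -> no
  Mia (age=35, score=92) -> YES
  Carol (age=23, score=67) -> no
  Bea (age=63, score=89) -> YES


ANSWER: Leo, Vic, Mia, Bea


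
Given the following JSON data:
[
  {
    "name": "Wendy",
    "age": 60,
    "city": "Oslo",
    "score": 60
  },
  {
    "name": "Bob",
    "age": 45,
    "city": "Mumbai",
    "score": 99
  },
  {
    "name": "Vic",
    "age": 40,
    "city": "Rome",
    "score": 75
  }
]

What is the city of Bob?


Looking up record where name = Bob
Record index: 1
Field 'city' = Mumbai

ANSWER: Mumbai


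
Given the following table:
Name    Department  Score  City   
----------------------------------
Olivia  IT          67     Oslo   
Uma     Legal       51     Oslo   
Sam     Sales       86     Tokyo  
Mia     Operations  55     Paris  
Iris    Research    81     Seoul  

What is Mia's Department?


Row 4: Mia
Department = Operations

ANSWER: Operations


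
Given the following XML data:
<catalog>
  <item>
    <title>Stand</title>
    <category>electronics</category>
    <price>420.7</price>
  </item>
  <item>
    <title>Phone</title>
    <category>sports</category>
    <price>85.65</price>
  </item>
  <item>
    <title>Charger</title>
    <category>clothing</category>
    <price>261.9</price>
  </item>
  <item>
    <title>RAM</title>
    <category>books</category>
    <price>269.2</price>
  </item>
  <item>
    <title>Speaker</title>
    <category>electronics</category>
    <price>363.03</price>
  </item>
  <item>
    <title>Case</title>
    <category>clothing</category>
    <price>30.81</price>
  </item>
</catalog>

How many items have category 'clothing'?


Scanning <item> elements for <category>clothing</category>:
  Item 3: Charger -> MATCH
  Item 6: Case -> MATCH
Count: 2

ANSWER: 2


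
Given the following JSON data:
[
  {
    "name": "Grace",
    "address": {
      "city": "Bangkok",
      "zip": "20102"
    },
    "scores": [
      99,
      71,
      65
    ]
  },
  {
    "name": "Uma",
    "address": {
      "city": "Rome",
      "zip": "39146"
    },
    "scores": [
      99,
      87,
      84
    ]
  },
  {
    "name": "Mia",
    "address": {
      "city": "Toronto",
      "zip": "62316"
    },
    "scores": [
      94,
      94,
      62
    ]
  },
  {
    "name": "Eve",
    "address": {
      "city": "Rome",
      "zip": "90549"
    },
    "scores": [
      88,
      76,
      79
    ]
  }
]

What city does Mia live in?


Path: records[2].address.city
Value: Toronto

ANSWER: Toronto


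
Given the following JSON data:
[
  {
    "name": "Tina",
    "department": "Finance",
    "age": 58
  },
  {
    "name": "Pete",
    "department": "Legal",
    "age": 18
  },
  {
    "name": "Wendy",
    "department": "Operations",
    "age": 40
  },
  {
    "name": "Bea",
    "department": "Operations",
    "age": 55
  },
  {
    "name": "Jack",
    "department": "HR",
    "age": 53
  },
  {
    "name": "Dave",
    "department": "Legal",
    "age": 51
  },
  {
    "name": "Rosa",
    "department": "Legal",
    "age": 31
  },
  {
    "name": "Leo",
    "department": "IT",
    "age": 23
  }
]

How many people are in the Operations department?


Scanning records for department = Operations
  Record 2: Wendy
  Record 3: Bea
Count: 2

ANSWER: 2


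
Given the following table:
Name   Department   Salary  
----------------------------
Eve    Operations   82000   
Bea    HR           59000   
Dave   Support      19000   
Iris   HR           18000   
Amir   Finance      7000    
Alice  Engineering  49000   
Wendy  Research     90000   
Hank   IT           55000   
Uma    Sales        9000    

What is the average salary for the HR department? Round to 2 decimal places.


HR department members:
  Bea: 59000
  Iris: 18000
Sum = 77000
Count = 2
Average = 77000 / 2 = 38500.00

ANSWER: 38500.00


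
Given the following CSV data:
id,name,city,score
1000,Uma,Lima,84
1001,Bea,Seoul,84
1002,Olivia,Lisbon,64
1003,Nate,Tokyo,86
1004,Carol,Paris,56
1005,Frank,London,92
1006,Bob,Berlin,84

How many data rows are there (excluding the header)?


Counting rows (excluding header):
Header: id,name,city,score
Data rows: 7

ANSWER: 7


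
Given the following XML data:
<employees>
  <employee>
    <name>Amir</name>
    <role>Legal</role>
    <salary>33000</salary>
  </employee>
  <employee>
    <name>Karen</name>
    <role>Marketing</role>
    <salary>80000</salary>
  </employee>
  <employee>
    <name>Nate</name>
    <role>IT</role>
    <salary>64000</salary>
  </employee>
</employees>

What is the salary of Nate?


Searching for <employee> with <name>Nate</name>
Found at position 3
<salary>64000</salary>

ANSWER: 64000


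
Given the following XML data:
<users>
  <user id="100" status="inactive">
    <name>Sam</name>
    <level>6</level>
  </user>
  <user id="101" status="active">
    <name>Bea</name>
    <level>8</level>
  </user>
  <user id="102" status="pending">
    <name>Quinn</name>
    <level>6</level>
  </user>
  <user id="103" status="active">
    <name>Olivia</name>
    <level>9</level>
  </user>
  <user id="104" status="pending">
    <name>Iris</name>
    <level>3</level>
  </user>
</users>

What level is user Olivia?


Finding user: Olivia
<level>9</level>

ANSWER: 9


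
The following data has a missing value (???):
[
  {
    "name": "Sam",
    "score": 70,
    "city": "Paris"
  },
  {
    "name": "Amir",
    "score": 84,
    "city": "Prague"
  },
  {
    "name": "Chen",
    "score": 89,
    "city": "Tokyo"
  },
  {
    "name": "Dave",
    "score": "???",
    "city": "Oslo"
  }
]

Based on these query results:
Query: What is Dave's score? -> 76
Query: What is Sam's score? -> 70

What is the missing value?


The missing value is Dave's score
From query: Dave's score = 76

ANSWER: 76


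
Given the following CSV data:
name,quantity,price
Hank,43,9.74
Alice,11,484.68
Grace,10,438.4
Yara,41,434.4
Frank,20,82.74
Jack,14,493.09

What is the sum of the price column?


Values in 'price' column:
  Row 1: 9.74
  Row 2: 484.68
  Row 3: 438.4
  Row 4: 434.4
  Row 5: 82.74
  Row 6: 493.09
Sum = 9.74 + 484.68 + 438.4 + 434.4 + 82.74 + 493.09 = 1943.05

ANSWER: 1943.05


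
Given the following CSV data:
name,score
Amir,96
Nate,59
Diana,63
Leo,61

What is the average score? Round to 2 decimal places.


Scores: 96, 59, 63, 61
Sum = 279
Count = 4
Average = 279 / 4 = 69.75

ANSWER: 69.75


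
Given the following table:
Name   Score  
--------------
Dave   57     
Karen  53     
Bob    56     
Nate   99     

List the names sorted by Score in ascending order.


Sorting by Score (ascending):
  Karen: 53
  Bob: 56
  Dave: 57
  Nate: 99


ANSWER: Karen, Bob, Dave, Nate


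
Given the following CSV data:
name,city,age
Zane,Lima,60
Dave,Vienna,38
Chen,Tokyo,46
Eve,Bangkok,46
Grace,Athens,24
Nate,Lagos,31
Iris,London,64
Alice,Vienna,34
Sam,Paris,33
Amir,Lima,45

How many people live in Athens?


Scanning city column for 'Athens':
  Row 5: Grace -> MATCH
Total matches: 1

ANSWER: 1


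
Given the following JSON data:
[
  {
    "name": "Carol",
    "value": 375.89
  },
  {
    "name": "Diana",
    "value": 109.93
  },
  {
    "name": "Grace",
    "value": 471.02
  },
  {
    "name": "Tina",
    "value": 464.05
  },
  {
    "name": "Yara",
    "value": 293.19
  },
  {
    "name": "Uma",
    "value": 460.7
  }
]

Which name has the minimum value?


Comparing values:
  Carol: 375.89
  Diana: 109.93
  Grace: 471.02
  Tina: 464.05
  Yara: 293.19
  Uma: 460.7
Minimum: Diana (109.93)

ANSWER: Diana


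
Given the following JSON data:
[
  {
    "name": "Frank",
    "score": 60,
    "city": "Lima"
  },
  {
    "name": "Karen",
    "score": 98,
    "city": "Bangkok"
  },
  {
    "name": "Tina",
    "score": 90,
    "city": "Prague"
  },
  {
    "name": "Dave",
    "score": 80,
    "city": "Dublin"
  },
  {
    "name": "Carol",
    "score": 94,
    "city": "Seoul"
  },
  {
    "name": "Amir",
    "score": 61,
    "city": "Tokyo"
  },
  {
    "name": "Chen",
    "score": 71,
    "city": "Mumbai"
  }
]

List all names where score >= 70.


Filtering records where score >= 70:
  Frank (score=60) -> no
  Karen (score=98) -> YES
  Tina (score=90) -> YES
  Dave (score=80) -> YES
  Carol (score=94) -> YES
  Amir (score=61) -> no
  Chen (score=71) -> YES


ANSWER: Karen, Tina, Dave, Carol, Chen


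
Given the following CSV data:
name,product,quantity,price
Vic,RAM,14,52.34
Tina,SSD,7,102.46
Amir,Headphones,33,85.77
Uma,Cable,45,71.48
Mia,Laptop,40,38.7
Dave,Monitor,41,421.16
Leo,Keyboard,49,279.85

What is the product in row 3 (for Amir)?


Row 3: Amir
Column 'product' = Headphones

ANSWER: Headphones


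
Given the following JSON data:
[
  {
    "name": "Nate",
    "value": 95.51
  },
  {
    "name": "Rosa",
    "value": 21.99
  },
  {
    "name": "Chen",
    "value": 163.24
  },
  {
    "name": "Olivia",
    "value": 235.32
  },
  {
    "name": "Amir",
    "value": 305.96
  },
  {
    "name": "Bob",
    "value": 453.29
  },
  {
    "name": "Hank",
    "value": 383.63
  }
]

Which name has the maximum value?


Comparing values:
  Nate: 95.51
  Rosa: 21.99
  Chen: 163.24
  Olivia: 235.32
  Amir: 305.96
  Bob: 453.29
  Hank: 383.63
Maximum: Bob (453.29)

ANSWER: Bob


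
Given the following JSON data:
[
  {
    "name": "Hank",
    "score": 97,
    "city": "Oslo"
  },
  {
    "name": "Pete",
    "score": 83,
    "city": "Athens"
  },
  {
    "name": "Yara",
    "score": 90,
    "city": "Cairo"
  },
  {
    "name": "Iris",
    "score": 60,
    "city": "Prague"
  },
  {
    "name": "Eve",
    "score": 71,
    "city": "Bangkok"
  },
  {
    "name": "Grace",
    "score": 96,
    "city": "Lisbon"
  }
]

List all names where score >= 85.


Filtering records where score >= 85:
  Hank (score=97) -> YES
  Pete (score=83) -> no
  Yara (score=90) -> YES
  Iris (score=60) -> no
  Eve (score=71) -> no
  Grace (score=96) -> YES


ANSWER: Hank, Yara, Grace


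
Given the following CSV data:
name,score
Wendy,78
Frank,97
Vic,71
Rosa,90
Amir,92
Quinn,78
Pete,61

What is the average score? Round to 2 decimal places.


Scores: 78, 97, 71, 90, 92, 78, 61
Sum = 567
Count = 7
Average = 567 / 7 = 81.00

ANSWER: 81.00


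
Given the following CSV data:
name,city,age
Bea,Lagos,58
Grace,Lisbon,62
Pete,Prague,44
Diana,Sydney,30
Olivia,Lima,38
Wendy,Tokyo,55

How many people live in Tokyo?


Scanning city column for 'Tokyo':
  Row 6: Wendy -> MATCH
Total matches: 1

ANSWER: 1


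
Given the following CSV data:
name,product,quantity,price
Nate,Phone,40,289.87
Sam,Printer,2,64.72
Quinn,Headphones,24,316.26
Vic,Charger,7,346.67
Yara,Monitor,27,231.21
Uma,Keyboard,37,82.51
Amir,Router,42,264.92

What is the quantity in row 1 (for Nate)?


Row 1: Nate
Column 'quantity' = 40

ANSWER: 40


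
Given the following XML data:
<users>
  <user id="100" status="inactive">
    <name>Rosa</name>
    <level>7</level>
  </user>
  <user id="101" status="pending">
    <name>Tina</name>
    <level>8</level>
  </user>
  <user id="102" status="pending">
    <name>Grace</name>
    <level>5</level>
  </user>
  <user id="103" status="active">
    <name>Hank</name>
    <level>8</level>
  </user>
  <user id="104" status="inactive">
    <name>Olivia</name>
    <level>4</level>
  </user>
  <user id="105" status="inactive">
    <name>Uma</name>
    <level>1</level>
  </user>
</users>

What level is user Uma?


Finding user: Uma
<level>1</level>

ANSWER: 1


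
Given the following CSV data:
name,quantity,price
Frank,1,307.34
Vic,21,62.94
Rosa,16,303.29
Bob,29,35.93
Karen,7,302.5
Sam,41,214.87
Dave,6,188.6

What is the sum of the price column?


Values in 'price' column:
  Row 1: 307.34
  Row 2: 62.94
  Row 3: 303.29
  Row 4: 35.93
  Row 5: 302.5
  Row 6: 214.87
  Row 7: 188.6
Sum = 307.34 + 62.94 + 303.29 + 35.93 + 302.5 + 214.87 + 188.6 = 1415.47

ANSWER: 1415.47


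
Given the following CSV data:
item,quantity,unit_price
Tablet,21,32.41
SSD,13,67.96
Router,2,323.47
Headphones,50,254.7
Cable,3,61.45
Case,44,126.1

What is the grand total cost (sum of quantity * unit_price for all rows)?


Computing row totals:
  Tablet: 21 * 32.41 = 680.61
  SSD: 13 * 67.96 = 883.48
  Router: 2 * 323.47 = 646.94
  Headphones: 50 * 254.7 = 12735.0
  Cable: 3 * 61.45 = 184.35
  Case: 44 * 126.1 = 5548.4
Grand total = 680.61 + 883.48 + 646.94 + 12735.0 + 184.35 + 5548.4 = 20678.78

ANSWER: 20678.78


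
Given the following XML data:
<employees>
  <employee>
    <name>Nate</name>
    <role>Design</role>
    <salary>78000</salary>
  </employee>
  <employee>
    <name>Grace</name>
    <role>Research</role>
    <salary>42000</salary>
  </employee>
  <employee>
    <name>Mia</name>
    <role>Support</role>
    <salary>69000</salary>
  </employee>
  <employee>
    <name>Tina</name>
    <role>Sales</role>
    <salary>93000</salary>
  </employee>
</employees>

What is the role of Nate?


Searching for <employee> with <name>Nate</name>
Found at position 1
<role>Design</role>

ANSWER: Design


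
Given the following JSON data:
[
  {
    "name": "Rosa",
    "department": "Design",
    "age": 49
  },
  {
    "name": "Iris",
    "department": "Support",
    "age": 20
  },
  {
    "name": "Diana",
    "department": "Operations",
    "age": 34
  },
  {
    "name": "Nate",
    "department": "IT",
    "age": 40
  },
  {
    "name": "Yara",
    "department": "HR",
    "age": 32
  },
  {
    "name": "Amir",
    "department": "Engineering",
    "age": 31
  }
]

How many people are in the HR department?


Scanning records for department = HR
  Record 4: Yara
Count: 1

ANSWER: 1


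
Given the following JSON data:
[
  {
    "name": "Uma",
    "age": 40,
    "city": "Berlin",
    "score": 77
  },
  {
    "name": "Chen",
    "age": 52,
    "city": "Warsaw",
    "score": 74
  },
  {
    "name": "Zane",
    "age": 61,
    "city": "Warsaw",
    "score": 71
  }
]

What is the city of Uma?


Looking up record where name = Uma
Record index: 0
Field 'city' = Berlin

ANSWER: Berlin


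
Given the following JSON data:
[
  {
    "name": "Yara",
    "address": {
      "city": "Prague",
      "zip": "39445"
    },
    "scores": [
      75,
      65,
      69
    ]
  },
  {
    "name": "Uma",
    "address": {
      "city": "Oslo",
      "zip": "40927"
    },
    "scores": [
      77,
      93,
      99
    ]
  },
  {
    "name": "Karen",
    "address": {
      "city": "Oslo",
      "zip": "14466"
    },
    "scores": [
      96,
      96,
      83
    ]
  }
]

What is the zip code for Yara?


Path: records[0].address.zip
Value: 39445

ANSWER: 39445


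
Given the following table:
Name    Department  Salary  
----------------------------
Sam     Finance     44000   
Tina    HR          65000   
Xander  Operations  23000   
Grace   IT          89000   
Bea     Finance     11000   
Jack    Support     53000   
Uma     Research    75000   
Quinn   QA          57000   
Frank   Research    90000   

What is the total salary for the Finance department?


Finance department members:
  Sam: 44000
  Bea: 11000
Total = 44000 + 11000 = 55000

ANSWER: 55000


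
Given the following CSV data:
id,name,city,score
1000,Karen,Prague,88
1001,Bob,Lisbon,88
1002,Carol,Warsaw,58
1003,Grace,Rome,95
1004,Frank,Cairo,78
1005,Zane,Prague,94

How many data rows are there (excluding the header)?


Counting rows (excluding header):
Header: id,name,city,score
Data rows: 6

ANSWER: 6


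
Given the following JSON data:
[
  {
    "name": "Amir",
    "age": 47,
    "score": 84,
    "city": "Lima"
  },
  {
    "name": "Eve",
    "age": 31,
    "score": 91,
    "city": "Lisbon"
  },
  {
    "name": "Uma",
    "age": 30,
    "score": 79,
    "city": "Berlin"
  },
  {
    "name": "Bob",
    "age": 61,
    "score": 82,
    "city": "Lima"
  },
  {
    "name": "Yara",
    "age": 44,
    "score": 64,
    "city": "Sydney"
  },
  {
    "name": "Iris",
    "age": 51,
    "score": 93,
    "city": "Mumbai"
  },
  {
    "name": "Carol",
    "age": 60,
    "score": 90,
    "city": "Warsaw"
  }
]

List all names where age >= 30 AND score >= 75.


Checking both conditions:
  Amir (age=47, score=84) -> YES
  Eve (age=31, score=91) -> YES
  Uma (age=30, score=79) -> YES
  Bob (age=61, score=82) -> YES
  Yara (age=44, score=64) -> no
  Iris (age=51, score=93) -> YES
  Carol (age=60, score=90) -> YES


ANSWER: Amir, Eve, Uma, Bob, Iris, Carol


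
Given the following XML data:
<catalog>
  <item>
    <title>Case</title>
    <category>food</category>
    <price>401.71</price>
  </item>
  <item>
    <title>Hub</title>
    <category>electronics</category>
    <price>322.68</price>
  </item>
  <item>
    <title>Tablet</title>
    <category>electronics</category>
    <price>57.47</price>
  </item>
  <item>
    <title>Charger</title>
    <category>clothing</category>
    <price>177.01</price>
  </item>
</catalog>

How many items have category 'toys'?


Scanning <item> elements for <category>toys</category>:
Count: 0

ANSWER: 0


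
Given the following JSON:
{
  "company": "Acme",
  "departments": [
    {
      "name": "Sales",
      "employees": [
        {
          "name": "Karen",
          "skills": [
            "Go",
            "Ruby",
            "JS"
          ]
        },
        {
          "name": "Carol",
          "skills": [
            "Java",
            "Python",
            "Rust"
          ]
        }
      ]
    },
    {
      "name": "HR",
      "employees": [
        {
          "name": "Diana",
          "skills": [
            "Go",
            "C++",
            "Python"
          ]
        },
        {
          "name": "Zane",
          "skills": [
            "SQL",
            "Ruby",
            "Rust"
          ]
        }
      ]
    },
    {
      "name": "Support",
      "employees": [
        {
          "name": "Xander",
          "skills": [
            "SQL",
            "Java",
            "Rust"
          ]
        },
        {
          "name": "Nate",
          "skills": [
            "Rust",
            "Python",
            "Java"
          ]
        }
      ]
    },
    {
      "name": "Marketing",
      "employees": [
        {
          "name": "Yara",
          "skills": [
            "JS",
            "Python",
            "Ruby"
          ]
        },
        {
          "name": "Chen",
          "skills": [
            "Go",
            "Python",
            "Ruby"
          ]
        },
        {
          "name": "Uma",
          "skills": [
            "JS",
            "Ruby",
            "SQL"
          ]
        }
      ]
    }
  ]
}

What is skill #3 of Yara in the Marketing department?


Path: departments[3].employees[0].skills[2]
Value: Ruby

ANSWER: Ruby


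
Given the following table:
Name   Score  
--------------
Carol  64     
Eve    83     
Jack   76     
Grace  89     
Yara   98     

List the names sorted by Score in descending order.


Sorting by Score (descending):
  Yara: 98
  Grace: 89
  Eve: 83
  Jack: 76
  Carol: 64


ANSWER: Yara, Grace, Eve, Jack, Carol


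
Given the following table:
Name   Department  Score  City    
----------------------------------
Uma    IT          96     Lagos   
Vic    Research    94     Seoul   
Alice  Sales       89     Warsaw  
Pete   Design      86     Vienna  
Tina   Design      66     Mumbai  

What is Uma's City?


Row 1: Uma
City = Lagos

ANSWER: Lagos


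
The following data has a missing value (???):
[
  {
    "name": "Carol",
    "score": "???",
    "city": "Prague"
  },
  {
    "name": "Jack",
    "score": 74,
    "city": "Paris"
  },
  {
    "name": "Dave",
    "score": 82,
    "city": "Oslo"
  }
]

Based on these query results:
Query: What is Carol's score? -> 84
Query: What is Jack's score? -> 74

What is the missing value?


The missing value is Carol's score
From query: Carol's score = 84

ANSWER: 84


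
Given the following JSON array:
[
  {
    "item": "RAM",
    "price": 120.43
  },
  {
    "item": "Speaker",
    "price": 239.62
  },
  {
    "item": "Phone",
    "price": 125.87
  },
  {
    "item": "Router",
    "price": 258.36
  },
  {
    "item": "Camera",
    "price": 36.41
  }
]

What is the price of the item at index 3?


Array index 3 -> Router
price = 258.36

ANSWER: 258.36


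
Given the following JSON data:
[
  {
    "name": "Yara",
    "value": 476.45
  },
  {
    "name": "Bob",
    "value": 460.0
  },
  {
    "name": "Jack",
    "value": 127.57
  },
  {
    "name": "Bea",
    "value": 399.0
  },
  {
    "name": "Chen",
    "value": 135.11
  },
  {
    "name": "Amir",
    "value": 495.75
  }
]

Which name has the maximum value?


Comparing values:
  Yara: 476.45
  Bob: 460.0
  Jack: 127.57
  Bea: 399.0
  Chen: 135.11
  Amir: 495.75
Maximum: Amir (495.75)

ANSWER: Amir
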